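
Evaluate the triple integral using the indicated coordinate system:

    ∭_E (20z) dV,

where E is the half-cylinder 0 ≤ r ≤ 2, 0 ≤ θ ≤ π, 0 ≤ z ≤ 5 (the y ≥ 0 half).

In cylindrical coordinates, x = r cos(θ), y = r sin(θ), z = z, and dV = r dr dθ dz.

The integrand becomes 20z, so

    ∭_E (20z) dV = ∫_{0}^{π} ∫_{0}^{2} ∫_{0}^{5} (20z) · r dz dr dθ.

Inner (z): 250r.
Middle (r from 0 to 2): 500.
Outer (θ): 500π.

Therefore the triple integral equals 500π.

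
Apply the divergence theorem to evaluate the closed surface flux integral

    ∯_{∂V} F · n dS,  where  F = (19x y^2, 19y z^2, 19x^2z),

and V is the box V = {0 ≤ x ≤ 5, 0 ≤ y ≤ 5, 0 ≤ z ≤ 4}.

By the divergence theorem,

    ∯_{∂V} F · n dS = ∭_V (∇ · F) dV.

Compute the divergence:
    ∇ · F = ∂F_x/∂x + ∂F_y/∂y + ∂F_z/∂z = 19y^2 + 19z^2 + 19x^2 = 19x^2 + 19y^2 + 19z^2.

V is a rectangular box, so dV = dx dy dz with 0 ≤ x ≤ 5, 0 ≤ y ≤ 5, 0 ≤ z ≤ 4.

Integrate (19x^2 + 19y^2 + 19z^2) over V as an iterated integral:

    ∭_V (∇·F) dV = ∫_0^{5} ∫_0^{5} ∫_0^{4} (19x^2 + 19y^2 + 19z^2) dz dy dx.

Inner (z from 0 to 4): 76x^2 + 76y^2 + 1216/3.
Middle (y from 0 to 5): 380x^2 + 15580/3.
Outer (x from 0 to 5): 41800.

Therefore ∯_{∂V} F · n dS = 41800.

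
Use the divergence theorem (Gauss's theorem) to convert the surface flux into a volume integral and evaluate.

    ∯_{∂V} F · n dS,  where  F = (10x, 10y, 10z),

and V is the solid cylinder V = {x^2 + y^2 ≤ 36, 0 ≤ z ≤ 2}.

By the divergence theorem,

    ∯_{∂V} F · n dS = ∭_V (∇ · F) dV.

Compute the divergence:
    ∇ · F = ∂F_x/∂x + ∂F_y/∂y + ∂F_z/∂z = 10 + 10 + 10 = 30.

In cylindrical coordinates, x = r cos(θ), y = r sin(θ), z = z, dV = r dr dθ dz, with 0 ≤ r ≤ 6, 0 ≤ θ ≤ 2π, 0 ≤ z ≤ 2.

The integrand, after substitution and multiplying by the volume element, becomes (30) · r, so

    ∭_V (∇·F) dV = ∫_0^{2π} ∫_0^{6} ∫_0^{2} (30) · r dz dr dθ.

Inner (z from 0 to 2): 60r.
Middle (r from 0 to 6): 1080.
Outer (θ from 0 to 2π): 2160π.

Therefore ∯_{∂V} F · n dS = 2160π.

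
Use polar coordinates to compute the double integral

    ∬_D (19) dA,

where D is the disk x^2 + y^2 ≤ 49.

The region D is 0 ≤ r ≤ 7, 0 ≤ θ ≤ 2π in polar coordinates, where x = r cos(θ), y = r sin(θ), and dA = r dr dθ.

Under the substitution, the integrand becomes 19, so

    ∬_D (19) dA = ∫_{0}^{2π} ∫_{0}^{7} (19) · r dr dθ.

Inner integral (in r): ∫_{0}^{7} (19) · r dr = 931/2.

Outer integral (in θ): ∫_{0}^{2π} (931/2) dθ = 931π.

Therefore ∬_D (19) dA = 931π.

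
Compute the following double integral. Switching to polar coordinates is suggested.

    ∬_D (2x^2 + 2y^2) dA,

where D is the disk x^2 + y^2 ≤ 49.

The region D is 0 ≤ r ≤ 7, 0 ≤ θ ≤ 2π in polar coordinates, where x = r cos(θ), y = r sin(θ), and dA = r dr dθ.

Under the substitution, the integrand becomes 2r^2, so

    ∬_D (2x^2 + 2y^2) dA = ∫_{0}^{2π} ∫_{0}^{7} (2r^2) · r dr dθ.

Inner integral (in r): ∫_{0}^{7} (2r^2) · r dr = 2401/2.

Outer integral (in θ): ∫_{0}^{2π} (2401/2) dθ = 2401π.

Therefore ∬_D (2x^2 + 2y^2) dA = 2401π.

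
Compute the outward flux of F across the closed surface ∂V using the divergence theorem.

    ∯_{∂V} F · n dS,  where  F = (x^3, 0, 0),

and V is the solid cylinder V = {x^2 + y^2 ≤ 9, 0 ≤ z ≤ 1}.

By the divergence theorem,

    ∯_{∂V} F · n dS = ∭_V (∇ · F) dV.

Compute the divergence:
    ∇ · F = ∂F_x/∂x + ∂F_y/∂y + ∂F_z/∂z = 3x^2 + 0 + 0 = 3x^2.

In cylindrical coordinates, x = r cos(θ), y = r sin(θ), z = z, dV = r dr dθ dz, with 0 ≤ r ≤ 3, 0 ≤ θ ≤ 2π, 0 ≤ z ≤ 1.

The integrand, after substitution and multiplying by the volume element, becomes (3r^2cos(θ)^2) · r, so

    ∭_V (∇·F) dV = ∫_0^{2π} ∫_0^{3} ∫_0^{1} (3r^2cos(θ)^2) · r dz dr dθ.

Inner (z from 0 to 1): 3r^3cos(θ)^2.
Middle (r from 0 to 3): 243cos(θ)^2/4.
Outer (θ from 0 to 2π): 243π/4.

Therefore ∯_{∂V} F · n dS = 243π/4.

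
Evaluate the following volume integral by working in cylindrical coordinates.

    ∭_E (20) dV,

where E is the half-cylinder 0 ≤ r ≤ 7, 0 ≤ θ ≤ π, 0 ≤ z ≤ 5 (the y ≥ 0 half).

In cylindrical coordinates, x = r cos(θ), y = r sin(θ), z = z, and dV = r dr dθ dz.

The integrand becomes 20, so

    ∭_E (20) dV = ∫_{0}^{π} ∫_{0}^{7} ∫_{0}^{5} (20) · r dz dr dθ.

Inner (z): 100r.
Middle (r from 0 to 7): 2450.
Outer (θ): 2450π.

Therefore the triple integral equals 2450π.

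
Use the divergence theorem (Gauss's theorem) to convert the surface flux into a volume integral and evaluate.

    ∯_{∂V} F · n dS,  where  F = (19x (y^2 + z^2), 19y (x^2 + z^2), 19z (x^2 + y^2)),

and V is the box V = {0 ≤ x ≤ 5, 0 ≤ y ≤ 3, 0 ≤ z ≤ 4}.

By the divergence theorem,

    ∯_{∂V} F · n dS = ∭_V (∇ · F) dV.

Compute the divergence:
    ∇ · F = ∂F_x/∂x + ∂F_y/∂y + ∂F_z/∂z = 19y^2 + 19z^2 + 19x^2 + 19z^2 + 19x^2 + 19y^2 = 38x^2 + 38y^2 + 38z^2.

V is a rectangular box, so dV = dx dy dz with 0 ≤ x ≤ 5, 0 ≤ y ≤ 3, 0 ≤ z ≤ 4.

Integrate (38x^2 + 38y^2 + 38z^2) over V as an iterated integral:

    ∭_V (∇·F) dV = ∫_0^{5} ∫_0^{3} ∫_0^{4} (38x^2 + 38y^2 + 38z^2) dz dy dx.

Inner (z from 0 to 4): 152x^2 + 152y^2 + 2432/3.
Middle (y from 0 to 3): 456x^2 + 3800.
Outer (x from 0 to 5): 38000.

Therefore ∯_{∂V} F · n dS = 38000.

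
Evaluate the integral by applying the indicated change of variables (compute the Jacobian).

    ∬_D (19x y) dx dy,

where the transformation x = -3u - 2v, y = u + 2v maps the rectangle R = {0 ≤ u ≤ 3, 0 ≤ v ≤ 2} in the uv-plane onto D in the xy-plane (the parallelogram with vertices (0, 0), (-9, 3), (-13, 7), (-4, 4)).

Compute the Jacobian determinant of (x, y) with respect to (u, v):

    ∂(x,y)/∂(u,v) = | -3  -2 | = (-3)(2) - (-2)(1) = -4.
                   | 1  2 |

Its absolute value is |J| = 4 (the area scaling factor).

Substituting x = -3u - 2v, y = u + 2v into the integrand,

    19x y → -57u^2 - 152u v - 76v^2,

so the integral becomes

    ∬_R (-57u^2 - 152u v - 76v^2) · |J| du dv = ∫_0^3 ∫_0^2 (-228u^2 - 608u v - 304v^2) dv du.

Inner (v): -456u^2 - 1216u - 2432/3.
Outer (u): -12008.

Therefore ∬_D (19x y) dx dy = -12008.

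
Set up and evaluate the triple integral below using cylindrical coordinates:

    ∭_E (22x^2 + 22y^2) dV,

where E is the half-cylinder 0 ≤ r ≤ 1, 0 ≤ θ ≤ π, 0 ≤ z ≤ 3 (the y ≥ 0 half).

In cylindrical coordinates, x = r cos(θ), y = r sin(θ), z = z, and dV = r dr dθ dz.

The integrand becomes 22r^2, so

    ∭_E (22x^2 + 22y^2) dV = ∫_{0}^{π} ∫_{0}^{1} ∫_{0}^{3} (22r^2) · r dz dr dθ.

Inner (z): 66r^3.
Middle (r from 0 to 1): 33/2.
Outer (θ): 33π/2.

Therefore the triple integral equals 33π/2.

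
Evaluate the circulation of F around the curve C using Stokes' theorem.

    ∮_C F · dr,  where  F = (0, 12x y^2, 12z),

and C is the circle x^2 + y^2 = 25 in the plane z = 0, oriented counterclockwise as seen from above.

Let S be the flat disk x^2 + y^2 ≤ 25 in the plane z = 0, with upward unit normal n̂ = ẑ. By Stokes' theorem,

    ∮_C F · dr = ∬_S (∇ × F) · n̂ dS = ∬_D (curl F)_z dA,

where D is the disk x^2 + y^2 ≤ 25.

Compute the curl of F = (0, 12x y^2, 12z):
    (∇ × F)_x = ∂F_z/∂y - ∂F_y/∂z = 0,
    (∇ × F)_y = ∂F_x/∂z - ∂F_z/∂x = 0,
    (∇ × F)_z = ∂F_y/∂x - ∂F_x/∂y = 12y^2.

On z = 0, (curl F)_z = 12y^2.

Convert to polar (x = r cos θ, y = r sin θ, dA = r dr dθ); the integrand becomes 12r^2sin(θ)^2, so

    ∬_D (curl F)_z dA = ∫_0^{2π} ∫_0^{5} (12r^2sin(θ)^2) · r dr dθ.

Inner (r from 0 to 5): 1875sin(θ)^2.
Outer (θ from 0 to 2π): 1875π.

Therefore ∮_C F · dr = 1875π.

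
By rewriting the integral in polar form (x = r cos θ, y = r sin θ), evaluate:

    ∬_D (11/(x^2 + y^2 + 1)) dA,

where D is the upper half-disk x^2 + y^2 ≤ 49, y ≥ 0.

The region D is 0 ≤ r ≤ 7, 0 ≤ θ ≤ π in polar coordinates, where x = r cos(θ), y = r sin(θ), and dA = r dr dθ.

Under the substitution, the integrand becomes 11/(r^2 + 1), so

    ∬_D (11/(x^2 + y^2 + 1)) dA = ∫_{0}^{π} ∫_{0}^{7} (11/(r^2 + 1)) · r dr dθ.

Inner integral (in r): ∫_{0}^{7} (11/(r^2 + 1)) · r dr = 11log(50)/2.

Outer integral (in θ): ∫_{0}^{π} (11log(50)/2) dθ = 11π log(50)/2.

Therefore ∬_D (11/(x^2 + y^2 + 1)) dA = 11π log(50)/2.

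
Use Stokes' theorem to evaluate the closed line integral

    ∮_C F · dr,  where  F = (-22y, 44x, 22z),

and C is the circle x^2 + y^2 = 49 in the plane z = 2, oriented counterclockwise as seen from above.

Let S be the flat disk x^2 + y^2 ≤ 49 in the plane z = 2, with upward unit normal n̂ = ẑ. By Stokes' theorem,

    ∮_C F · dr = ∬_S (∇ × F) · n̂ dS = ∬_D (curl F)_z dA,

where D is the disk x^2 + y^2 ≤ 49.

Compute the curl of F = (-22y, 44x, 22z):
    (∇ × F)_x = ∂F_z/∂y - ∂F_y/∂z = 0,
    (∇ × F)_y = ∂F_x/∂z - ∂F_z/∂x = 0,
    (∇ × F)_z = ∂F_y/∂x - ∂F_x/∂y = 66.

On z = 2, (curl F)_z = 66.

Convert to polar (x = r cos θ, y = r sin θ, dA = r dr dθ); the integrand becomes 66, so

    ∬_D (curl F)_z dA = ∫_0^{2π} ∫_0^{7} (66) · r dr dθ.

Inner (r from 0 to 7): 1617.
Outer (θ from 0 to 2π): 3234π.

Therefore ∮_C F · dr = 3234π.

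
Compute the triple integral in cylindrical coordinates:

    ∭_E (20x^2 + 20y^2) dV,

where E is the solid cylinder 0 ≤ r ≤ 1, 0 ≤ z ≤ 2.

In cylindrical coordinates, x = r cos(θ), y = r sin(θ), z = z, and dV = r dr dθ dz.

The integrand becomes 20r^2, so

    ∭_E (20x^2 + 20y^2) dV = ∫_{0}^{2π} ∫_{0}^{1} ∫_{0}^{2} (20r^2) · r dz dr dθ.

Inner (z): 40r^3.
Middle (r from 0 to 1): 10.
Outer (θ): 20π.

Therefore the triple integral equals 20π.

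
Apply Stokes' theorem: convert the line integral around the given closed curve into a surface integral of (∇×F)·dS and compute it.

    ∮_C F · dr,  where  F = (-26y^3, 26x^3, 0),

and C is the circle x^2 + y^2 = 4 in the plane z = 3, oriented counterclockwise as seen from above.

Let S be the flat disk x^2 + y^2 ≤ 4 in the plane z = 3, with upward unit normal n̂ = ẑ. By Stokes' theorem,

    ∮_C F · dr = ∬_S (∇ × F) · n̂ dS = ∬_D (curl F)_z dA,

where D is the disk x^2 + y^2 ≤ 4.

Compute the curl of F = (-26y^3, 26x^3, 0):
    (∇ × F)_x = ∂F_z/∂y - ∂F_y/∂z = 0,
    (∇ × F)_y = ∂F_x/∂z - ∂F_z/∂x = 0,
    (∇ × F)_z = ∂F_y/∂x - ∂F_x/∂y = 78x^2 + 78y^2.

On z = 3, (curl F)_z = 78x^2 + 78y^2.

Convert to polar (x = r cos θ, y = r sin θ, dA = r dr dθ); the integrand becomes 78r^2, so

    ∬_D (curl F)_z dA = ∫_0^{2π} ∫_0^{2} (78r^2) · r dr dθ.

Inner (r from 0 to 2): 312.
Outer (θ from 0 to 2π): 624π.

Therefore ∮_C F · dr = 624π.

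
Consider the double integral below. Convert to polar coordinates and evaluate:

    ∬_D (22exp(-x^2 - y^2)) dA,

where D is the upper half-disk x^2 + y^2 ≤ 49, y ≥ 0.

The region D is 0 ≤ r ≤ 7, 0 ≤ θ ≤ π in polar coordinates, where x = r cos(θ), y = r sin(θ), and dA = r dr dθ.

Under the substitution, the integrand becomes 22exp(-r^2), so

    ∬_D (22exp(-x^2 - y^2)) dA = ∫_{0}^{π} ∫_{0}^{7} (22exp(-r^2)) · r dr dθ.

Inner integral (in r): ∫_{0}^{7} (22exp(-r^2)) · r dr = 11 - 11exp(-49).

Outer integral (in θ): ∫_{0}^{π} (11 - 11exp(-49)) dθ = -11π exp(-49) + 11π.

Therefore ∬_D (22exp(-x^2 - y^2)) dA = -11π exp(-49) + 11π.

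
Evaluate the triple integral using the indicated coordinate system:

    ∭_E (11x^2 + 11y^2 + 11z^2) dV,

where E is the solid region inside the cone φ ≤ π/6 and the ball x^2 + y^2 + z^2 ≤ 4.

In spherical coordinates, x = ρ sin(φ) cos(θ), y = ρ sin(φ) sin(θ), z = ρ cos(φ), and dV = ρ^2 sin(φ) dρ dφ dθ.

The integrand becomes 11ρ^2, so

    ∭_E (11x^2 + 11y^2 + 11z^2) dV = ∫_{0}^{2π} ∫_{0}^{π/6} ∫_{0}^{2} (11ρ^2) · ρ^2 sin(φ) dρ dφ dθ.

Inner (ρ): 352sin(φ)/5.
Middle (φ): 352/5 - 176sqrt(3)/5.
Outer (θ): 352π (2 - sqrt(3))/5.

Therefore the triple integral equals 352π (2 - sqrt(3))/5.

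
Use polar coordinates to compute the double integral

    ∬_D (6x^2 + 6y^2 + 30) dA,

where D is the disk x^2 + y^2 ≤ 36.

The region D is 0 ≤ r ≤ 6, 0 ≤ θ ≤ 2π in polar coordinates, where x = r cos(θ), y = r sin(θ), and dA = r dr dθ.

Under the substitution, the integrand becomes 6r^2 + 30, so

    ∬_D (6x^2 + 6y^2 + 30) dA = ∫_{0}^{2π} ∫_{0}^{6} (6r^2 + 30) · r dr dθ.

Inner integral (in r): ∫_{0}^{6} (6r^2 + 30) · r dr = 2484.

Outer integral (in θ): ∫_{0}^{2π} (2484) dθ = 4968π.

Therefore ∬_D (6x^2 + 6y^2 + 30) dA = 4968π.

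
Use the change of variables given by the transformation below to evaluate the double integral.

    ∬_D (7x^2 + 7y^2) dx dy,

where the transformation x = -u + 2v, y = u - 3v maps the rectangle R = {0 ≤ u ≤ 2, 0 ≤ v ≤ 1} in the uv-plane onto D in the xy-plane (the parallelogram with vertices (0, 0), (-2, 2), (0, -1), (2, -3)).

Compute the Jacobian determinant of (x, y) with respect to (u, v):

    ∂(x,y)/∂(u,v) = | -1  2 | = (-1)(-3) - (2)(1) = 1.
                   | 1  -3 |

Its absolute value is |J| = 1 (the area scaling factor).

Substituting x = -u + 2v, y = u - 3v into the integrand,

    7x^2 + 7y^2 → 14u^2 - 70u v + 91v^2,

so the integral becomes

    ∬_R (14u^2 - 70u v + 91v^2) · |J| du dv = ∫_0^2 ∫_0^1 (14u^2 - 70u v + 91v^2) dv du.

Inner (v): 14u^2 - 35u + 91/3.
Outer (u): 28.

Therefore ∬_D (7x^2 + 7y^2) dx dy = 28.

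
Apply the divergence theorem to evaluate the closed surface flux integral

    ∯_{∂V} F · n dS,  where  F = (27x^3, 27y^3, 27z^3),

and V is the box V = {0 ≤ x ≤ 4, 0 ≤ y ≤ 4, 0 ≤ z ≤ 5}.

By the divergence theorem,

    ∯_{∂V} F · n dS = ∭_V (∇ · F) dV.

Compute the divergence:
    ∇ · F = ∂F_x/∂x + ∂F_y/∂y + ∂F_z/∂z = 81x^2 + 81y^2 + 81z^2.

V is a rectangular box, so dV = dx dy dz with 0 ≤ x ≤ 4, 0 ≤ y ≤ 4, 0 ≤ z ≤ 5.

Integrate (81x^2 + 81y^2 + 81z^2) over V as an iterated integral:

    ∭_V (∇·F) dV = ∫_0^{4} ∫_0^{4} ∫_0^{5} (81x^2 + 81y^2 + 81z^2) dz dy dx.

Inner (z from 0 to 5): 405x^2 + 405y^2 + 3375.
Middle (y from 0 to 4): 1620x^2 + 22140.
Outer (x from 0 to 4): 123120.

Therefore ∯_{∂V} F · n dS = 123120.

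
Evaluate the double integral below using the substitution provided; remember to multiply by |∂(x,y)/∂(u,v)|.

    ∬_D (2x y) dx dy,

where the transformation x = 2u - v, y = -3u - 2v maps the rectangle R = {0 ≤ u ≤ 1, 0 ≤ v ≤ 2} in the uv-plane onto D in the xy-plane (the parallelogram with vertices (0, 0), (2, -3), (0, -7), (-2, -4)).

Compute the Jacobian determinant of (x, y) with respect to (u, v):

    ∂(x,y)/∂(u,v) = | 2  -1 | = (2)(-2) - (-1)(-3) = -7.
                   | -3  -2 |

Its absolute value is |J| = 7 (the area scaling factor).

Substituting x = 2u - v, y = -3u - 2v into the integrand,

    2x y → -12u^2 - 2u v + 4v^2,

so the integral becomes

    ∬_R (-12u^2 - 2u v + 4v^2) · |J| du dv = ∫_0^1 ∫_0^2 (-84u^2 - 14u v + 28v^2) dv du.

Inner (v): -168u^2 - 28u + 224/3.
Outer (u): 14/3.

Therefore ∬_D (2x y) dx dy = 14/3.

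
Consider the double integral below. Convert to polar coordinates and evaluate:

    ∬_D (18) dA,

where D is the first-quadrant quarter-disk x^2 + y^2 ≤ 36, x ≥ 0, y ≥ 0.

The region D is 0 ≤ r ≤ 6, 0 ≤ θ ≤ π/2 in polar coordinates, where x = r cos(θ), y = r sin(θ), and dA = r dr dθ.

Under the substitution, the integrand becomes 18, so

    ∬_D (18) dA = ∫_{0}^{π/2} ∫_{0}^{6} (18) · r dr dθ.

Inner integral (in r): ∫_{0}^{6} (18) · r dr = 324.

Outer integral (in θ): ∫_{0}^{π/2} (324) dθ = 162π.

Therefore ∬_D (18) dA = 162π.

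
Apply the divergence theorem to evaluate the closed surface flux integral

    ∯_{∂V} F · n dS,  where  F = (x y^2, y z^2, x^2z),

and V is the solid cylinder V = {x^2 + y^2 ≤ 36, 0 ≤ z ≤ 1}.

By the divergence theorem,

    ∯_{∂V} F · n dS = ∭_V (∇ · F) dV.

Compute the divergence:
    ∇ · F = ∂F_x/∂x + ∂F_y/∂y + ∂F_z/∂z = y^2 + z^2 + x^2 = x^2 + y^2 + z^2.

In cylindrical coordinates, x = r cos(θ), y = r sin(θ), z = z, dV = r dr dθ dz, with 0 ≤ r ≤ 6, 0 ≤ θ ≤ 2π, 0 ≤ z ≤ 1.

The integrand, after substitution and multiplying by the volume element, becomes (r^2 + z^2) · r, so

    ∭_V (∇·F) dV = ∫_0^{2π} ∫_0^{6} ∫_0^{1} (r^2 + z^2) · r dz dr dθ.

Inner (z from 0 to 1): r^3 + r/3.
Middle (r from 0 to 6): 330.
Outer (θ from 0 to 2π): 660π.

Therefore ∯_{∂V} F · n dS = 660π.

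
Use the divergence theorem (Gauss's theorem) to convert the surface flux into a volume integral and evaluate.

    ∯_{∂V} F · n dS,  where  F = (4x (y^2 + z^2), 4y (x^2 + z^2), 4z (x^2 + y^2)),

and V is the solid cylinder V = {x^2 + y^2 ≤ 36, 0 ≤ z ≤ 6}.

By the divergence theorem,

    ∯_{∂V} F · n dS = ∭_V (∇ · F) dV.

Compute the divergence:
    ∇ · F = ∂F_x/∂x + ∂F_y/∂y + ∂F_z/∂z = 4y^2 + 4z^2 + 4x^2 + 4z^2 + 4x^2 + 4y^2 = 8x^2 + 8y^2 + 8z^2.

In cylindrical coordinates, x = r cos(θ), y = r sin(θ), z = z, dV = r dr dθ dz, with 0 ≤ r ≤ 6, 0 ≤ θ ≤ 2π, 0 ≤ z ≤ 6.

The integrand, after substitution and multiplying by the volume element, becomes (8r^2 + 8z^2) · r, so

    ∭_V (∇·F) dV = ∫_0^{2π} ∫_0^{6} ∫_0^{6} (8r^2 + 8z^2) · r dz dr dθ.

Inner (z from 0 to 6): 48r (r^2 + 12).
Middle (r from 0 to 6): 25920.
Outer (θ from 0 to 2π): 51840π.

Therefore ∯_{∂V} F · n dS = 51840π.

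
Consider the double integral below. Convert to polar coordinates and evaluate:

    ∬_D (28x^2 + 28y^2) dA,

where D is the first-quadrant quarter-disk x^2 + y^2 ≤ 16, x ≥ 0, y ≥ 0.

The region D is 0 ≤ r ≤ 4, 0 ≤ θ ≤ π/2 in polar coordinates, where x = r cos(θ), y = r sin(θ), and dA = r dr dθ.

Under the substitution, the integrand becomes 28r^2, so

    ∬_D (28x^2 + 28y^2) dA = ∫_{0}^{π/2} ∫_{0}^{4} (28r^2) · r dr dθ.

Inner integral (in r): ∫_{0}^{4} (28r^2) · r dr = 1792.

Outer integral (in θ): ∫_{0}^{π/2} (1792) dθ = 896π.

Therefore ∬_D (28x^2 + 28y^2) dA = 896π.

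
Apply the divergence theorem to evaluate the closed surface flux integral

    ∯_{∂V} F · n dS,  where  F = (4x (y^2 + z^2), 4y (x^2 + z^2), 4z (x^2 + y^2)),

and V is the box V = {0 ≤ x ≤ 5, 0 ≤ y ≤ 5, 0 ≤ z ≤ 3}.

By the divergence theorem,

    ∯_{∂V} F · n dS = ∭_V (∇ · F) dV.

Compute the divergence:
    ∇ · F = ∂F_x/∂x + ∂F_y/∂y + ∂F_z/∂z = 4y^2 + 4z^2 + 4x^2 + 4z^2 + 4x^2 + 4y^2 = 8x^2 + 8y^2 + 8z^2.

V is a rectangular box, so dV = dx dy dz with 0 ≤ x ≤ 5, 0 ≤ y ≤ 5, 0 ≤ z ≤ 3.

Integrate (8x^2 + 8y^2 + 8z^2) over V as an iterated integral:

    ∭_V (∇·F) dV = ∫_0^{5} ∫_0^{5} ∫_0^{3} (8x^2 + 8y^2 + 8z^2) dz dy dx.

Inner (z from 0 to 3): 24x^2 + 24y^2 + 72.
Middle (y from 0 to 5): 120x^2 + 1360.
Outer (x from 0 to 5): 11800.

Therefore ∯_{∂V} F · n dS = 11800.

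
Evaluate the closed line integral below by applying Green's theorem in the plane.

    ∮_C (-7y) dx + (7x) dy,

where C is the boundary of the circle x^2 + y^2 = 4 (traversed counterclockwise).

Green's theorem converts the closed line integral into a double integral over the enclosed region D:

    ∮_C P dx + Q dy = ∬_D (∂Q/∂x - ∂P/∂y) dA.

Here P = -7y, Q = 7x, so

    ∂Q/∂x = 7,    ∂P/∂y = -7,
    ∂Q/∂x - ∂P/∂y = 14.

D is the region x^2 + y^2 ≤ 4. Evaluating the double integral:

In polar coordinates (x = r cos θ, y = r sin θ, dA = r dr dθ) the integrand becomes 14, so

    ∬_D (14) dA = ∫_0^{2π} ∫_0^{2} (14) · r dr dθ.

Inner (r from 0 to 2): 28.
Outer (θ from 0 to 2π): 56π.

Therefore ∮_C P dx + Q dy = 56π.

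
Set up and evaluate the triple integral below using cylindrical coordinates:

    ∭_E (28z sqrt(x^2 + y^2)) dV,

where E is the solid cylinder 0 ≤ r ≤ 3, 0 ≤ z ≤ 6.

In cylindrical coordinates, x = r cos(θ), y = r sin(θ), z = z, and dV = r dr dθ dz.

The integrand becomes 28r z, so

    ∭_E (28z sqrt(x^2 + y^2)) dV = ∫_{0}^{2π} ∫_{0}^{3} ∫_{0}^{6} (28r z) · r dz dr dθ.

Inner (z): 504r^2.
Middle (r from 0 to 3): 4536.
Outer (θ): 9072π.

Therefore the triple integral equals 9072π.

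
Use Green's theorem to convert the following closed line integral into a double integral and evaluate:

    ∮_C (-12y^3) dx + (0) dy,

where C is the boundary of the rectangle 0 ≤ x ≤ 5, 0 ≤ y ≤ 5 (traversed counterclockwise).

Green's theorem converts the closed line integral into a double integral over the enclosed region D:

    ∮_C P dx + Q dy = ∬_D (∂Q/∂x - ∂P/∂y) dA.

Here P = -12y^3, Q = 0, so

    ∂Q/∂x = 0,    ∂P/∂y = -36y^2,
    ∂Q/∂x - ∂P/∂y = 36y^2.

D is the region 0 ≤ x ≤ 5, 0 ≤ y ≤ 5. Evaluating the double integral:

    ∬_D (36y^2) dA = ∫_0^{5} ∫_0^{5} (36y^2) dy dx.

Inner (y from 0 to 5): 1500.
Outer (x from 0 to 5): 7500.

Therefore ∮_C P dx + Q dy = 7500.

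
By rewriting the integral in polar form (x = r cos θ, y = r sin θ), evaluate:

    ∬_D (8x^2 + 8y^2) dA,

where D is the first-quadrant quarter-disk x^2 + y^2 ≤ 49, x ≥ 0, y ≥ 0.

The region D is 0 ≤ r ≤ 7, 0 ≤ θ ≤ π/2 in polar coordinates, where x = r cos(θ), y = r sin(θ), and dA = r dr dθ.

Under the substitution, the integrand becomes 8r^2, so

    ∬_D (8x^2 + 8y^2) dA = ∫_{0}^{π/2} ∫_{0}^{7} (8r^2) · r dr dθ.

Inner integral (in r): ∫_{0}^{7} (8r^2) · r dr = 4802.

Outer integral (in θ): ∫_{0}^{π/2} (4802) dθ = 2401π.

Therefore ∬_D (8x^2 + 8y^2) dA = 2401π.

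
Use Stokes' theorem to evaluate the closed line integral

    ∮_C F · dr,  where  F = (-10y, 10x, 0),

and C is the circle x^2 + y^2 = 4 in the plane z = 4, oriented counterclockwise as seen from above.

Let S be the flat disk x^2 + y^2 ≤ 4 in the plane z = 4, with upward unit normal n̂ = ẑ. By Stokes' theorem,

    ∮_C F · dr = ∬_S (∇ × F) · n̂ dS = ∬_D (curl F)_z dA,

where D is the disk x^2 + y^2 ≤ 4.

Compute the curl of F = (-10y, 10x, 0):
    (∇ × F)_x = ∂F_z/∂y - ∂F_y/∂z = 0,
    (∇ × F)_y = ∂F_x/∂z - ∂F_z/∂x = 0,
    (∇ × F)_z = ∂F_y/∂x - ∂F_x/∂y = 20.

On z = 4, (curl F)_z = 20.

Convert to polar (x = r cos θ, y = r sin θ, dA = r dr dθ); the integrand becomes 20, so

    ∬_D (curl F)_z dA = ∫_0^{2π} ∫_0^{2} (20) · r dr dθ.

Inner (r from 0 to 2): 40.
Outer (θ from 0 to 2π): 80π.

Therefore ∮_C F · dr = 80π.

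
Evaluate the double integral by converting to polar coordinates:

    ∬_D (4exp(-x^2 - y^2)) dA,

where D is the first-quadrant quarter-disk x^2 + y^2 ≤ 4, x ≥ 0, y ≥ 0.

The region D is 0 ≤ r ≤ 2, 0 ≤ θ ≤ π/2 in polar coordinates, where x = r cos(θ), y = r sin(θ), and dA = r dr dθ.

Under the substitution, the integrand becomes 4exp(-r^2), so

    ∬_D (4exp(-x^2 - y^2)) dA = ∫_{0}^{π/2} ∫_{0}^{2} (4exp(-r^2)) · r dr dθ.

Inner integral (in r): ∫_{0}^{2} (4exp(-r^2)) · r dr = 2 - 2exp(-4).

Outer integral (in θ): ∫_{0}^{π/2} (2 - 2exp(-4)) dθ = -π exp(-4) + π.

Therefore ∬_D (4exp(-x^2 - y^2)) dA = -π exp(-4) + π.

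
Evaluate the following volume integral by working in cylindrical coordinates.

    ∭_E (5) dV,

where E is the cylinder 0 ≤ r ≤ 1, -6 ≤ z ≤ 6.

In cylindrical coordinates, x = r cos(θ), y = r sin(θ), z = z, and dV = r dr dθ dz.

The integrand becomes 5, so

    ∭_E (5) dV = ∫_{0}^{2π} ∫_{0}^{1} ∫_{-6}^{6} (5) · r dz dr dθ.

Inner (z): 60r.
Middle (r from 0 to 1): 30.
Outer (θ): 60π.

Therefore the triple integral equals 60π.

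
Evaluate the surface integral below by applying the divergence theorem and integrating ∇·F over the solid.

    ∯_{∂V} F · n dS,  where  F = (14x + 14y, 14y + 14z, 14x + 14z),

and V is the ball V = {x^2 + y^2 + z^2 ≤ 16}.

By the divergence theorem,

    ∯_{∂V} F · n dS = ∭_V (∇ · F) dV.

Compute the divergence:
    ∇ · F = ∂F_x/∂x + ∂F_y/∂y + ∂F_z/∂z = 14 + 14 + 14 = 42.

In spherical coordinates, x = ρ sin(φ) cos(θ), y = ρ sin(φ) sin(θ), z = ρ cos(φ), dV = ρ^2 sin(φ) dρ dφ dθ, with 0 ≤ ρ ≤ 4, 0 ≤ φ ≤ π, 0 ≤ θ ≤ 2π.

The integrand, after substitution and multiplying by the volume element, becomes (42) · ρ^2 sin(φ), so

    ∭_V (∇·F) dV = ∫_0^{2π} ∫_0^{π} ∫_0^{4} (42) · ρ^2 sin(φ) dρ dφ dθ.

Inner (ρ from 0 to 4): 896sin(φ).
Middle (φ from 0 to π): 1792.
Outer (θ from 0 to 2π): 3584π.

Therefore ∯_{∂V} F · n dS = 3584π.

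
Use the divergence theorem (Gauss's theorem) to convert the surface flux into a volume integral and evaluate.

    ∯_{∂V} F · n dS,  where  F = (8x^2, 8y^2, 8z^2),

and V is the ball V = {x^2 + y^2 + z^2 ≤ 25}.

By the divergence theorem,

    ∯_{∂V} F · n dS = ∭_V (∇ · F) dV.

Compute the divergence:
    ∇ · F = ∂F_x/∂x + ∂F_y/∂y + ∂F_z/∂z = 16x + 16y + 16z.

In spherical coordinates, x = ρ sin(φ) cos(θ), y = ρ sin(φ) sin(θ), z = ρ cos(φ), dV = ρ^2 sin(φ) dρ dφ dθ, with 0 ≤ ρ ≤ 5, 0 ≤ φ ≤ π, 0 ≤ θ ≤ 2π.

The integrand, after substitution and multiplying by the volume element, becomes (16ρ (sqrt(2)sin(φ)sin(θ + π/4) + cos(φ))) · ρ^2 sin(φ), so

    ∭_V (∇·F) dV = ∫_0^{2π} ∫_0^{π} ∫_0^{5} (16ρ (sqrt(2)sin(φ)sin(θ + π/4) + cos(φ))) · ρ^2 sin(φ) dρ dφ dθ.

Inner (ρ from 0 to 5): 2500(sqrt(2)sin(φ)sin(θ + π/4) + cos(φ))sin(φ).
Middle (φ from 0 to π): 1250sqrt(2)π sin(θ + π/4).
Outer (θ from 0 to 2π): 0.

Therefore ∯_{∂V} F · n dS = 0.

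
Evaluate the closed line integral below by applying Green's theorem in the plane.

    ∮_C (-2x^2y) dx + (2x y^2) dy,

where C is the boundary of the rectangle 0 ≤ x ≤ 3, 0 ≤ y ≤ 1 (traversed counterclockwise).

Green's theorem converts the closed line integral into a double integral over the enclosed region D:

    ∮_C P dx + Q dy = ∬_D (∂Q/∂x - ∂P/∂y) dA.

Here P = -2x^2y, Q = 2x y^2, so

    ∂Q/∂x = 2y^2,    ∂P/∂y = -2x^2,
    ∂Q/∂x - ∂P/∂y = 2x^2 + 2y^2.

D is the region 0 ≤ x ≤ 3, 0 ≤ y ≤ 1. Evaluating the double integral:

    ∬_D (2x^2 + 2y^2) dA = ∫_0^{3} ∫_0^{1} (2x^2 + 2y^2) dy dx.

Inner (y from 0 to 1): 2x^2 + 2/3.
Outer (x from 0 to 3): 20.

Therefore ∮_C P dx + Q dy = 20.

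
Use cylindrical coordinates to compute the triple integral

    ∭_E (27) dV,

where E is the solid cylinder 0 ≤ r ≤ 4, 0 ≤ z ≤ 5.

In cylindrical coordinates, x = r cos(θ), y = r sin(θ), z = z, and dV = r dr dθ dz.

The integrand becomes 27, so

    ∭_E (27) dV = ∫_{0}^{2π} ∫_{0}^{4} ∫_{0}^{5} (27) · r dz dr dθ.

Inner (z): 135r.
Middle (r from 0 to 4): 1080.
Outer (θ): 2160π.

Therefore the triple integral equals 2160π.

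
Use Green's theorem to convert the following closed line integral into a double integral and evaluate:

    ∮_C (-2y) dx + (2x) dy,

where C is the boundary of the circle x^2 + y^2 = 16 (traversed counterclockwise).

Green's theorem converts the closed line integral into a double integral over the enclosed region D:

    ∮_C P dx + Q dy = ∬_D (∂Q/∂x - ∂P/∂y) dA.

Here P = -2y, Q = 2x, so

    ∂Q/∂x = 2,    ∂P/∂y = -2,
    ∂Q/∂x - ∂P/∂y = 4.

D is the region x^2 + y^2 ≤ 16. Evaluating the double integral:

In polar coordinates (x = r cos θ, y = r sin θ, dA = r dr dθ) the integrand becomes 4, so

    ∬_D (4) dA = ∫_0^{2π} ∫_0^{4} (4) · r dr dθ.

Inner (r from 0 to 4): 32.
Outer (θ from 0 to 2π): 64π.

Therefore ∮_C P dx + Q dy = 64π.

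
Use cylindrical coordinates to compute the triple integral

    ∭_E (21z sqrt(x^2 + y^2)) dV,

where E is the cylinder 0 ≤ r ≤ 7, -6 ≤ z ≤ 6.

In cylindrical coordinates, x = r cos(θ), y = r sin(θ), z = z, and dV = r dr dθ dz.

The integrand becomes 21r z, so

    ∭_E (21z sqrt(x^2 + y^2)) dV = ∫_{0}^{2π} ∫_{0}^{7} ∫_{-6}^{6} (21r z) · r dz dr dθ.

Inner (z): 0.
Middle (r from 0 to 7): 0.
Outer (θ): 0.

Therefore the triple integral equals 0.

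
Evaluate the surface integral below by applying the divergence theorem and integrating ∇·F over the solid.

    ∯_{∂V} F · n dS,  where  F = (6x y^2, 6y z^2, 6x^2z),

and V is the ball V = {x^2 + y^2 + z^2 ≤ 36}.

By the divergence theorem,

    ∯_{∂V} F · n dS = ∭_V (∇ · F) dV.

Compute the divergence:
    ∇ · F = ∂F_x/∂x + ∂F_y/∂y + ∂F_z/∂z = 6y^2 + 6z^2 + 6x^2 = 6x^2 + 6y^2 + 6z^2.

In spherical coordinates, x = ρ sin(φ) cos(θ), y = ρ sin(φ) sin(θ), z = ρ cos(φ), dV = ρ^2 sin(φ) dρ dφ dθ, with 0 ≤ ρ ≤ 6, 0 ≤ φ ≤ π, 0 ≤ θ ≤ 2π.

The integrand, after substitution and multiplying by the volume element, becomes (6ρ^2) · ρ^2 sin(φ), so

    ∭_V (∇·F) dV = ∫_0^{2π} ∫_0^{π} ∫_0^{6} (6ρ^2) · ρ^2 sin(φ) dρ dφ dθ.

Inner (ρ from 0 to 6): 46656sin(φ)/5.
Middle (φ from 0 to π): 93312/5.
Outer (θ from 0 to 2π): 186624π/5.

Therefore ∯_{∂V} F · n dS = 186624π/5.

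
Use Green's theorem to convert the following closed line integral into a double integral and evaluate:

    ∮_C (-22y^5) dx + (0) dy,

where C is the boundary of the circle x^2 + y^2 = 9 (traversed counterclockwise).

Green's theorem converts the closed line integral into a double integral over the enclosed region D:

    ∮_C P dx + Q dy = ∬_D (∂Q/∂x - ∂P/∂y) dA.

Here P = -22y^5, Q = 0, so

    ∂Q/∂x = 0,    ∂P/∂y = -110y^4,
    ∂Q/∂x - ∂P/∂y = 110y^4.

D is the region x^2 + y^2 ≤ 9. Evaluating the double integral:

In polar coordinates (x = r cos θ, y = r sin θ, dA = r dr dθ) the integrand becomes 110r^4sin(θ)^4, so

    ∬_D (110y^4) dA = ∫_0^{2π} ∫_0^{3} (110r^4sin(θ)^4) · r dr dθ.

Inner (r from 0 to 3): 13365sin(θ)^4.
Outer (θ from 0 to 2π): 40095π/4.

Therefore ∮_C P dx + Q dy = 40095π/4.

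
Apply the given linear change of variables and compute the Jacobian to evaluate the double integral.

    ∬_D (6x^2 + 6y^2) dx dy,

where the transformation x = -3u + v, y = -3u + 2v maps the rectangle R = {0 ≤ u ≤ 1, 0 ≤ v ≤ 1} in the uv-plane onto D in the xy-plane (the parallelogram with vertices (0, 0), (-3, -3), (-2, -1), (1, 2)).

Compute the Jacobian determinant of (x, y) with respect to (u, v):

    ∂(x,y)/∂(u,v) = | -3  1 | = (-3)(2) - (1)(-3) = -3.
                   | -3  2 |

Its absolute value is |J| = 3 (the area scaling factor).

Substituting x = -3u + v, y = -3u + 2v into the integrand,

    6x^2 + 6y^2 → 108u^2 - 108u v + 30v^2,

so the integral becomes

    ∬_R (108u^2 - 108u v + 30v^2) · |J| du dv = ∫_0^1 ∫_0^1 (324u^2 - 324u v + 90v^2) dv du.

Inner (v): 324u^2 - 162u + 30.
Outer (u): 57.

Therefore ∬_D (6x^2 + 6y^2) dx dy = 57.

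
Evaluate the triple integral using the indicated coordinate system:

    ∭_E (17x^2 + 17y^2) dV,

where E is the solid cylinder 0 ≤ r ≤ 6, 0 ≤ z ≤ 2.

In cylindrical coordinates, x = r cos(θ), y = r sin(θ), z = z, and dV = r dr dθ dz.

The integrand becomes 17r^2, so

    ∭_E (17x^2 + 17y^2) dV = ∫_{0}^{2π} ∫_{0}^{6} ∫_{0}^{2} (17r^2) · r dz dr dθ.

Inner (z): 34r^3.
Middle (r from 0 to 6): 11016.
Outer (θ): 22032π.

Therefore the triple integral equals 22032π.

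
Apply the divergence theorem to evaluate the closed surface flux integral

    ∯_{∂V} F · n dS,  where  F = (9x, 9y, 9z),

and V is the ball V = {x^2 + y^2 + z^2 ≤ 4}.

By the divergence theorem,

    ∯_{∂V} F · n dS = ∭_V (∇ · F) dV.

Compute the divergence:
    ∇ · F = ∂F_x/∂x + ∂F_y/∂y + ∂F_z/∂z = 9 + 9 + 9 = 27.

In spherical coordinates, x = ρ sin(φ) cos(θ), y = ρ sin(φ) sin(θ), z = ρ cos(φ), dV = ρ^2 sin(φ) dρ dφ dθ, with 0 ≤ ρ ≤ 2, 0 ≤ φ ≤ π, 0 ≤ θ ≤ 2π.

The integrand, after substitution and multiplying by the volume element, becomes (27) · ρ^2 sin(φ), so

    ∭_V (∇·F) dV = ∫_0^{2π} ∫_0^{π} ∫_0^{2} (27) · ρ^2 sin(φ) dρ dφ dθ.

Inner (ρ from 0 to 2): 72sin(φ).
Middle (φ from 0 to π): 144.
Outer (θ from 0 to 2π): 288π.

Therefore ∯_{∂V} F · n dS = 288π.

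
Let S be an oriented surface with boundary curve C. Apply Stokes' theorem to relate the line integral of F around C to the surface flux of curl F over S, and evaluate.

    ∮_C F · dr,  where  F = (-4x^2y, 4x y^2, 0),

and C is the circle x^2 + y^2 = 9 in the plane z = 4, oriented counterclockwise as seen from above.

Let S be the flat disk x^2 + y^2 ≤ 9 in the plane z = 4, with upward unit normal n̂ = ẑ. By Stokes' theorem,

    ∮_C F · dr = ∬_S (∇ × F) · n̂ dS = ∬_D (curl F)_z dA,

where D is the disk x^2 + y^2 ≤ 9.

Compute the curl of F = (-4x^2y, 4x y^2, 0):
    (∇ × F)_x = ∂F_z/∂y - ∂F_y/∂z = 0,
    (∇ × F)_y = ∂F_x/∂z - ∂F_z/∂x = 0,
    (∇ × F)_z = ∂F_y/∂x - ∂F_x/∂y = 4x^2 + 4y^2.

On z = 4, (curl F)_z = 4x^2 + 4y^2.

Convert to polar (x = r cos θ, y = r sin θ, dA = r dr dθ); the integrand becomes 4r^2, so

    ∬_D (curl F)_z dA = ∫_0^{2π} ∫_0^{3} (4r^2) · r dr dθ.

Inner (r from 0 to 3): 81.
Outer (θ from 0 to 2π): 162π.

Therefore ∮_C F · dr = 162π.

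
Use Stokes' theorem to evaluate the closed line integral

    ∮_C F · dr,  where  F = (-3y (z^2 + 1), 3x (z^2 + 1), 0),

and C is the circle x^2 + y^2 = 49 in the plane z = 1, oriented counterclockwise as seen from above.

Let S be the flat disk x^2 + y^2 ≤ 49 in the plane z = 1, with upward unit normal n̂ = ẑ. By Stokes' theorem,

    ∮_C F · dr = ∬_S (∇ × F) · n̂ dS = ∬_D (curl F)_z dA,

where D is the disk x^2 + y^2 ≤ 49.

Compute the curl of F = (-3y (z^2 + 1), 3x (z^2 + 1), 0):
    (∇ × F)_x = ∂F_z/∂y - ∂F_y/∂z = -6x z,
    (∇ × F)_y = ∂F_x/∂z - ∂F_z/∂x = -6y z,
    (∇ × F)_z = ∂F_y/∂x - ∂F_x/∂y = 6z^2 + 6.

On z = 1, (curl F)_z = 12.

Convert to polar (x = r cos θ, y = r sin θ, dA = r dr dθ); the integrand becomes 12, so

    ∬_D (curl F)_z dA = ∫_0^{2π} ∫_0^{7} (12) · r dr dθ.

Inner (r from 0 to 7): 294.
Outer (θ from 0 to 2π): 588π.

Therefore ∮_C F · dr = 588π.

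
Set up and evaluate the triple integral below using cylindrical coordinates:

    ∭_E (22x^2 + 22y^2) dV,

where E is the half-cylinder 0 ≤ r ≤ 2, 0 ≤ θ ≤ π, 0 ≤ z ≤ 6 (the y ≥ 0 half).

In cylindrical coordinates, x = r cos(θ), y = r sin(θ), z = z, and dV = r dr dθ dz.

The integrand becomes 22r^2, so

    ∭_E (22x^2 + 22y^2) dV = ∫_{0}^{π} ∫_{0}^{2} ∫_{0}^{6} (22r^2) · r dz dr dθ.

Inner (z): 132r^3.
Middle (r from 0 to 2): 528.
Outer (θ): 528π.

Therefore the triple integral equals 528π.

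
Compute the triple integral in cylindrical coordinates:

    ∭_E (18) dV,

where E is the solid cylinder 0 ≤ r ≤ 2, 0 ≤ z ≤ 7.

In cylindrical coordinates, x = r cos(θ), y = r sin(θ), z = z, and dV = r dr dθ dz.

The integrand becomes 18, so

    ∭_E (18) dV = ∫_{0}^{2π} ∫_{0}^{2} ∫_{0}^{7} (18) · r dz dr dθ.

Inner (z): 126r.
Middle (r from 0 to 2): 252.
Outer (θ): 504π.

Therefore the triple integral equals 504π.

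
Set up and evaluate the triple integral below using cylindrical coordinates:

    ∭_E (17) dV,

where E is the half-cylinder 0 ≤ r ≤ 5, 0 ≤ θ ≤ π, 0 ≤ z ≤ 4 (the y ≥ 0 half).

In cylindrical coordinates, x = r cos(θ), y = r sin(θ), z = z, and dV = r dr dθ dz.

The integrand becomes 17, so

    ∭_E (17) dV = ∫_{0}^{π} ∫_{0}^{5} ∫_{0}^{4} (17) · r dz dr dθ.

Inner (z): 68r.
Middle (r from 0 to 5): 850.
Outer (θ): 850π.

Therefore the triple integral equals 850π.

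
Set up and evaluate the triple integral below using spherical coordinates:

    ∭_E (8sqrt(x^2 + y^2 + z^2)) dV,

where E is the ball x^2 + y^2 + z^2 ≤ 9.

In spherical coordinates, x = ρ sin(φ) cos(θ), y = ρ sin(φ) sin(θ), z = ρ cos(φ), and dV = ρ^2 sin(φ) dρ dφ dθ.

The integrand becomes 8ρ, so

    ∭_E (8sqrt(x^2 + y^2 + z^2)) dV = ∫_{0}^{2π} ∫_{0}^{π} ∫_{0}^{3} (8ρ) · ρ^2 sin(φ) dρ dφ dθ.

Inner (ρ): 162sin(φ).
Middle (φ): 324.
Outer (θ): 648π.

Therefore the triple integral equals 648π.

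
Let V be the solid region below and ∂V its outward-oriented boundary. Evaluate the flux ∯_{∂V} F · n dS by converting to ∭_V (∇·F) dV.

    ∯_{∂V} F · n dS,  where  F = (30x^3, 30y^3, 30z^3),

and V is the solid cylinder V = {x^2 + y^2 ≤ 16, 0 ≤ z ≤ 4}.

By the divergence theorem,

    ∯_{∂V} F · n dS = ∭_V (∇ · F) dV.

Compute the divergence:
    ∇ · F = ∂F_x/∂x + ∂F_y/∂y + ∂F_z/∂z = 90x^2 + 90y^2 + 90z^2.

In cylindrical coordinates, x = r cos(θ), y = r sin(θ), z = z, dV = r dr dθ dz, with 0 ≤ r ≤ 4, 0 ≤ θ ≤ 2π, 0 ≤ z ≤ 4.

The integrand, after substitution and multiplying by the volume element, becomes (90r^2 + 90z^2) · r, so

    ∭_V (∇·F) dV = ∫_0^{2π} ∫_0^{4} ∫_0^{4} (90r^2 + 90z^2) · r dz dr dθ.

Inner (z from 0 to 4): 360r^3 + 1920r.
Middle (r from 0 to 4): 38400.
Outer (θ from 0 to 2π): 76800π.

Therefore ∯_{∂V} F · n dS = 76800π.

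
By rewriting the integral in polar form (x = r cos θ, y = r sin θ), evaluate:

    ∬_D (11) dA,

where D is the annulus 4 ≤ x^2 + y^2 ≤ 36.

The region D is 2 ≤ r ≤ 6, 0 ≤ θ ≤ 2π in polar coordinates, where x = r cos(θ), y = r sin(θ), and dA = r dr dθ.

Under the substitution, the integrand becomes 11, so

    ∬_D (11) dA = ∫_{0}^{2π} ∫_{2}^{6} (11) · r dr dθ.

Inner integral (in r): ∫_{2}^{6} (11) · r dr = 176.

Outer integral (in θ): ∫_{0}^{2π} (176) dθ = 352π.

Therefore ∬_D (11) dA = 352π.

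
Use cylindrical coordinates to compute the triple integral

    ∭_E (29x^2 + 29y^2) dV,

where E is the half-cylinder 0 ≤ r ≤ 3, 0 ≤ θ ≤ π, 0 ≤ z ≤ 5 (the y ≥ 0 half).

In cylindrical coordinates, x = r cos(θ), y = r sin(θ), z = z, and dV = r dr dθ dz.

The integrand becomes 29r^2, so

    ∭_E (29x^2 + 29y^2) dV = ∫_{0}^{π} ∫_{0}^{3} ∫_{0}^{5} (29r^2) · r dz dr dθ.

Inner (z): 145r^3.
Middle (r from 0 to 3): 11745/4.
Outer (θ): 11745π/4.

Therefore the triple integral equals 11745π/4.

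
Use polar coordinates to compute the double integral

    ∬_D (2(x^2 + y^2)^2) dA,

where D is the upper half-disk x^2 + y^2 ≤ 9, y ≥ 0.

The region D is 0 ≤ r ≤ 3, 0 ≤ θ ≤ π in polar coordinates, where x = r cos(θ), y = r sin(θ), and dA = r dr dθ.

Under the substitution, the integrand becomes 2r^4, so

    ∬_D (2(x^2 + y^2)^2) dA = ∫_{0}^{π} ∫_{0}^{3} (2r^4) · r dr dθ.

Inner integral (in r): ∫_{0}^{3} (2r^4) · r dr = 243.

Outer integral (in θ): ∫_{0}^{π} (243) dθ = 243π.

Therefore ∬_D (2(x^2 + y^2)^2) dA = 243π.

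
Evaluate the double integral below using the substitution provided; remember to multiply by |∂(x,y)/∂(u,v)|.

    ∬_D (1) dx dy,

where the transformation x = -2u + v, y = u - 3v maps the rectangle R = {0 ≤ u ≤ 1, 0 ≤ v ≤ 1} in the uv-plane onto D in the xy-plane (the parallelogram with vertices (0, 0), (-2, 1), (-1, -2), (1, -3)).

Compute the Jacobian determinant of (x, y) with respect to (u, v):

    ∂(x,y)/∂(u,v) = | -2  1 | = (-2)(-3) - (1)(1) = 5.
                   | 1  -3 |

Its absolute value is |J| = 5 (the area scaling factor).

Substituting x = -2u + v, y = u - 3v into the integrand,

    1 → 1,

so the integral becomes

    ∬_R (1) · |J| du dv = ∫_0^1 ∫_0^1 (5) dv du.

Inner (v): 5.
Outer (u): 5.

Therefore ∬_D (1) dx dy = 5.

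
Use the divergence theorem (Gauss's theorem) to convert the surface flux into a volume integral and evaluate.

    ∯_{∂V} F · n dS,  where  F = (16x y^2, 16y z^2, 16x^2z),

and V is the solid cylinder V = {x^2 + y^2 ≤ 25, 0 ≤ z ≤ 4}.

By the divergence theorem,

    ∯_{∂V} F · n dS = ∭_V (∇ · F) dV.

Compute the divergence:
    ∇ · F = ∂F_x/∂x + ∂F_y/∂y + ∂F_z/∂z = 16y^2 + 16z^2 + 16x^2 = 16x^2 + 16y^2 + 16z^2.

In cylindrical coordinates, x = r cos(θ), y = r sin(θ), z = z, dV = r dr dθ dz, with 0 ≤ r ≤ 5, 0 ≤ θ ≤ 2π, 0 ≤ z ≤ 4.

The integrand, after substitution and multiplying by the volume element, becomes (16r^2 + 16z^2) · r, so

    ∭_V (∇·F) dV = ∫_0^{2π} ∫_0^{5} ∫_0^{4} (16r^2 + 16z^2) · r dz dr dθ.

Inner (z from 0 to 4): 64r (r^2 + 16/3).
Middle (r from 0 to 5): 42800/3.
Outer (θ from 0 to 2π): 85600π/3.

Therefore ∯_{∂V} F · n dS = 85600π/3.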